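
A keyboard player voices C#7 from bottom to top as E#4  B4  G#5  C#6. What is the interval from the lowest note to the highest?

minor thirteenth

The outer voices are E#4 and C#6.
13 letter names make it a thirteenth; at 20 semitones (a half step narrower than major) the quality is minor.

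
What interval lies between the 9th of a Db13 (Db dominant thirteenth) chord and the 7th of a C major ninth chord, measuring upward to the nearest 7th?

A5

Db13 (Db dominant thirteenth) has Eb as its 9th, and C major ninth has B as its 7th.
Eb up to B is 8 semitones, a half step wider than a perfect fifth, so the interval is augmented.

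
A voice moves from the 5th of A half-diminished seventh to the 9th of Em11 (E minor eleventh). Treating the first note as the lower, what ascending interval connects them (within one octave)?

A2

The 5th of A half-diminished seventh is E♭; the 9th of Em11 (E minor eleventh) is F♯.
E♭ up to F♯ is 3 semitones, a half step wider than a major second, so the interval is augmented.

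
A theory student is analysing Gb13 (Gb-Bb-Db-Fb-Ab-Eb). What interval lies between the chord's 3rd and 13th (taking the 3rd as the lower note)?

perfect eleventh

So we need the interval from Bb up to Eb.
From Bb to Eb is 17 semitones, exactly the perfect eleventh.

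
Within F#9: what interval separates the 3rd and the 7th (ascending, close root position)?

diminished fifth

F#9 (F# dominant ninth): F#, A#, C#, E, G#.
The 3rd is A# and the 7th is E.
5 letter names make it a fifth; at 6 semitones (a half step narrower than perfect) the quality is diminished.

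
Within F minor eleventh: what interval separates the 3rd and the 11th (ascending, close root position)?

major ninth

Fm11: F Ab C Eb G Bb.
So we need the interval from Ab up to Bb.
Counting 9 letters and 14 half steps from Ab gives a major ninth.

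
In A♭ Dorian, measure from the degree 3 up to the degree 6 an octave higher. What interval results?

A11

The scale runs A♭ B♭ C♭ D♭ E♭ F G♭.
Degree 3 = C♭; 6th degree (up an octave) = F.
C♭ up to F is 18 semitones, a half step wider than a perfect eleventh, so the interval is augmented.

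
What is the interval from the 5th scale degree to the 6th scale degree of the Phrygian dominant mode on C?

C phrygian dominant: C D♭ E F G A♭ B♭.
The 5th scale degree is G and the 6th degree is A♭.
2 letter names make it a second; at 1 semitone (a half step narrower than major) the quality is minor.

minor second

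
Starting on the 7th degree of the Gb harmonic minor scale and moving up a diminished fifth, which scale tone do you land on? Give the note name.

The scale is Gb Ab Bbb Cb Db Ebb F.
The 7th degree is F; a diminished fifth above that is Cb — scale degree 4.

Cb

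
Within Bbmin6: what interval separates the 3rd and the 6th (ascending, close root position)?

augmented fourth

The chord tones of Bbm6 are Bb–Db–F–G.
The 3rd is Db and the 6th is G.
From Db to G: 6 semitones over a fourth = augmented.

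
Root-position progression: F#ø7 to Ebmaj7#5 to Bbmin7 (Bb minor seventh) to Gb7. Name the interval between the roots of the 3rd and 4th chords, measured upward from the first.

minor sixth

The roots are Bb and Gb.
Bb up to Gb is 8 semitones, a half step narrower than a major sixth, so the interval is minor.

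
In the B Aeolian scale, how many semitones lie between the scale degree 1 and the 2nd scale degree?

The scale is B C# D E F# G A.
B up to C# is a major second — 2 semitones.

2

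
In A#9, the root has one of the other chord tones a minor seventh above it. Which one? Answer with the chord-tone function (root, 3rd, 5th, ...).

7th

Spelling the chord: A#, C##, E#, G#, B#.
The root is A#. A minor seventh above A# is G#.
G# is the chord's 7th.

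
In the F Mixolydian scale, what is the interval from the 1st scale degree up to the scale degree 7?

minor seventh

F mixolydian: F G A Bb C D Eb.
1st scale degree = F; 7th scale degree = Eb.
7 letter names make it a seventh; at 10 semitones (a half step narrower than major) the quality is minor.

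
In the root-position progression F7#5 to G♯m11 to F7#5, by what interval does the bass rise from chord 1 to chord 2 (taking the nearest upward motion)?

A2

The roots are F and G♯.
2 letter names make it a second; at 3 semitones (a half step wider than major) the quality is augmented.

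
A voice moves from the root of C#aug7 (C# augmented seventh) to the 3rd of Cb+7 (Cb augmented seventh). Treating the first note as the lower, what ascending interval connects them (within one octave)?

diminished third

The root of C#aug7 (C# augmented seventh) is C#; the 3rd of Cb+7 (Cb augmented seventh) is Eb.
3 letter names make it a third; at 2 semitones (a whole step narrower than major) the quality is diminished.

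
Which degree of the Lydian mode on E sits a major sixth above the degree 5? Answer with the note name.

The scale is E F♯ G♯ A♯ B C♯ D♯.
The degree 5 is B; a major sixth above that is G♯ — scale degree 3.

G#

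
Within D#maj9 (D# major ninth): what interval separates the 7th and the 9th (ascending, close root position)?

D#maj9 (D# major ninth) is spelled D#–F##–A#–C##–E#.
The 7th is C## and the 9th is E#.
3 letter names make it a third; at 3 semitones (a half step narrower than major) the quality is minor.

m3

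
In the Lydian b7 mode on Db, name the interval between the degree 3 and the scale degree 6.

Db lydian dominant: Db Eb F G Ab Bb Cb.
So we need the interval from F up to Bb.
F up to Bb spans 4 letter names and 5 semitones — a perfect fourth.

perfect 4th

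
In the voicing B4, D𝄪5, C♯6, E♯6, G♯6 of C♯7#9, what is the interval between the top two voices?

Those voices are E♯6 and G♯6.
From E♯ to G♯: 3 semitones over a third = minor.

minor third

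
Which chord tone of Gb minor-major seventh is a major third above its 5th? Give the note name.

Gb minor-major seventh is spelled Gb Bbb Db F.
The 5th is Db. A major third above Db is F.
F is the chord's 7th.

F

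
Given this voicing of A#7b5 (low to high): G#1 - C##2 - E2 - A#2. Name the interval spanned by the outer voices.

The outer voices are G#1 and A#2.
G# up to A# spans 9 letter names and 14 semitones — a major ninth.

major 9th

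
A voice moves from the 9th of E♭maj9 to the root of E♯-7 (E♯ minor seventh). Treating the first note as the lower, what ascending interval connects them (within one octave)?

E♭maj9 has F as its 9th, and E♯-7 (E♯ minor seventh) has E♯ as its root.
F up to E♯ is 12 semitones, a half step wider than a major seventh, so the interval is augmented.

augmented seventh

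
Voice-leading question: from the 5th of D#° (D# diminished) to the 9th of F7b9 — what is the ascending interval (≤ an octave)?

The 5th of D#° (D# diminished) is A; the 9th of F7b9 is Gb.
7 letter names make it a seventh; at 9 semitones (a whole step narrower than major) the quality is diminished.

diminished 7th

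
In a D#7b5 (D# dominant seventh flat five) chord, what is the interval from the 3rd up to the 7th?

D#7b5 (D# dominant seventh flat five): D#–F##–A–C#.
3rd = F##; 7th = C#.
From F## to C#: 6 semitones over a fifth = diminished.

diminished fifth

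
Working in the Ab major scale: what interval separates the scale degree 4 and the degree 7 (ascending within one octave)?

augmented fourth

The scale runs Ab Bb C Db Eb F G.
Scale degree 4 = Db; degree 7 = G.
Db up to G is 6 semitones, a half step wider than a perfect fourth, so the interval is augmented.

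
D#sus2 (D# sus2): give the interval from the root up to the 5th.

Spelling the chord: D#, E#, A#.
So we need the interval from D# up to A#.
D# up to A# spans 5 letter names and 7 semitones — a perfect fifth.

perfect 5th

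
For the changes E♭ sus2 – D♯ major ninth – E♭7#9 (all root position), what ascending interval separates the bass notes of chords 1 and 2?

The roots are E♭ and D♯.
7 letter names make it a seventh; at 12 semitones (a half step wider than major) the quality is augmented.

augmented seventh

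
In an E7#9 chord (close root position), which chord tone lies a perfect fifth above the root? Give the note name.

B

The chord tones of E dominant seventh sharp nine are E, G#, B, D, F##.
The root is E. A perfect fifth above E is B.
B is the chord's 5th.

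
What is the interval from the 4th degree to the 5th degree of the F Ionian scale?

Spelling the F Ionian scale: F G A B♭ C D E.
That puts B♭ below C.
From B♭ to C is 2 semitones, exactly the major second.

major second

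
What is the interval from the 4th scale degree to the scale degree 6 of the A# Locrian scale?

A# locrian: A# B C# D# E F# G#.
That puts D# below F#.
D# up to F# is 3 semitones, a half step narrower than a major third, so the interval is minor.

minor third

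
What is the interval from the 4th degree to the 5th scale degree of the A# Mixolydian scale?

A# mixolydian: A# B# C## D# E# F## G#.
That puts D# below E#.
Counting 2 letters and 2 half steps from D# gives a major second.

major 2nd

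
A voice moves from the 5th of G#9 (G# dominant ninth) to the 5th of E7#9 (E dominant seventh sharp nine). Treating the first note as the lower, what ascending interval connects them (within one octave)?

minor sixth

The 5th of G#9 (G# dominant ninth) is D#; the 5th of E7#9 (E dominant seventh sharp nine) is B.
From D# to B: 8 semitones over a sixth = minor.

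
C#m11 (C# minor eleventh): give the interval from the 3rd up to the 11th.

major ninth

The chord tones of C# minor eleventh are C#–E–G#–B–D#–F#.
So we need the interval from E up to F#.
From E to F# is 14 semitones, exactly the major ninth.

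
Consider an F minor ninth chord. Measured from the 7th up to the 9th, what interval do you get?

Fmin9 is spelled F Ab C Eb G.
That puts Eb below G.
From Eb to G is 4 semitones, exactly the major third.

major third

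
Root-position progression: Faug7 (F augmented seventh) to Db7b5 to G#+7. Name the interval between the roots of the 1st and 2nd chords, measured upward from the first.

m6

The roots are F and Db.
F up to Db is 8 semitones, a half step narrower than a major sixth, so the interval is minor.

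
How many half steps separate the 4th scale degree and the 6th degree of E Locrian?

3

The scale is E F G A Bb C D.
A up to C is a minor third — 3 semitones.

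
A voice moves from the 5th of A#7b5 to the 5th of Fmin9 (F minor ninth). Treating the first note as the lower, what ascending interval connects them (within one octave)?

A#7b5 has E as its 5th, and Fmin9 (F minor ninth) has C as its 5th.
From E to C: 8 semitones over a sixth = minor.

minor sixth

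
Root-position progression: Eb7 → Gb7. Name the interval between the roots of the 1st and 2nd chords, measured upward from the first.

The roots are Eb and Gb.
Eb up to Gb is 3 semitones, a half step narrower than a major third, so the interval is minor.

minor third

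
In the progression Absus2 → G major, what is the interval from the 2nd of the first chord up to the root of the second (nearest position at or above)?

M6

The 2nd of Absus2 is Bb; the root of G major is G.
From Bb to G is 9 semitones, exactly the major sixth.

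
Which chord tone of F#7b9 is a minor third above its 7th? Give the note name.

F# dominant seventh flat nine is spelled F#-A#-C#-E-G.
The 7th is E. A minor third above E is G.
G is the chord's 9th.

G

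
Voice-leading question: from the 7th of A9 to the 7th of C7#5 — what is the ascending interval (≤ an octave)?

minor third

The 7th of A9 is G; the 7th of C7#5 is B♭.
3 letter names make it a third; at 3 semitones (a half step narrower than major) the quality is minor.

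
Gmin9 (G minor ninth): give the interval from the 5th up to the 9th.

perfect fifth

Spelling the chord: G, Bb, D, F, A.
That puts D below A.
Counting 5 letters and 7 half steps from D gives a perfect fifth.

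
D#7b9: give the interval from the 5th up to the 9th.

D#7b9 is spelled D#-F##-A#-C#-E.
The 5th is A# and the 9th is E.
From A# to E: 6 semitones over a fifth = diminished.

diminished 5th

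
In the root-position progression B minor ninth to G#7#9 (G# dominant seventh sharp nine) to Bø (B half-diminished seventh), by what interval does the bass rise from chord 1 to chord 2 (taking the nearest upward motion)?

The roots are B and G#.
Counting 6 letters and 9 half steps from B gives a major sixth.

M6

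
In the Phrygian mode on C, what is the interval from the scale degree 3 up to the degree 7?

Spelling the Phrygian mode on C: C Db Eb F G Ab Bb.
So we need the interval from Eb up to Bb.
Eb up to Bb spans 5 letter names and 7 semitones — a perfect fifth.

perfect 5th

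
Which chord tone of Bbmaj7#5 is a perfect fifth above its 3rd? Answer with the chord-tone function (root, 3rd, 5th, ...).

The chord tones of Bb+maj7 are Bb-D-F#-A.
The 3rd is D. A perfect fifth above D is A.
A is the chord's 7th.

7th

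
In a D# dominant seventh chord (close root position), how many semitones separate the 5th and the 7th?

3

Spelling the chord: D#-F##-A#-C#.
A# to C# is a minor third: 3 semitones.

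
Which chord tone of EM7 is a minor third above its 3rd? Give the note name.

The chord tones of Emaj7 (E major seventh) are E-G#-B-D#.
The 3rd is G#. A minor third above G# is B.
B is the chord's 5th.

B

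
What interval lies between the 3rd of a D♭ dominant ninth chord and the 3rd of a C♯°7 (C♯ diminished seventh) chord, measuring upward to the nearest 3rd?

The 3rd of D♭ dominant ninth is F; the 3rd of C♯°7 (C♯ diminished seventh) is E.
From F to E is 11 semitones, exactly the major seventh.

major 7th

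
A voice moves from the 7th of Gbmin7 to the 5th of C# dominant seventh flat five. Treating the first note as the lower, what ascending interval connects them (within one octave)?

Gbmin7 has Fb as its 7th, and C# dominant seventh flat five has G as its 5th.
Fb up to G is 3 semitones, a half step wider than a major second, so the interval is augmented.

augmented 2nd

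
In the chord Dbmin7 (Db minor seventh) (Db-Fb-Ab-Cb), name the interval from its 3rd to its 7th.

P5

The 3rd is Fb and the 7th is Cb.
Counting 5 letters and 7 half steps from Fb gives a perfect fifth.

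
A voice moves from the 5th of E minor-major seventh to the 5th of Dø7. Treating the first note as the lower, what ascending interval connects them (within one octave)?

diminished seventh

The 5th of E minor-major seventh is B; the 5th of Dø7 is A♭.
B up to A♭ is 9 semitones, a whole step narrower than a major seventh, so the interval is diminished.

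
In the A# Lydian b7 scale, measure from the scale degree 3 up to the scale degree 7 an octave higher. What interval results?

diminished twelfth

Spelling the A# Lydian b7 scale: A# B# C## D## E# F## G#.
That puts C## below G#.
12 letter names make it a twelfth; at 18 semitones (a half step narrower than perfect) the quality is diminished.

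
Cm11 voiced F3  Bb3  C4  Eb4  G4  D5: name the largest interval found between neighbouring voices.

Adjacent intervals: F3→Bb3 = perfect fourth; Bb3→C4 = major second; C4→Eb4 = minor third; Eb4→G4 = major third; G4→D5 = perfect fifth.
The largest is G4 to D5, a perfect fifth (7 semitones).

perfect 5th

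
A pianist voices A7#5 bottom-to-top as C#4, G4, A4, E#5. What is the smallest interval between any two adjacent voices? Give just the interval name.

major second

Adjacent intervals: C#4→G4 = diminished fifth; G4→A4 = major second; A4→E#5 = augmented fifth.
The smallest is G4 to A4, a major second (2 semitones).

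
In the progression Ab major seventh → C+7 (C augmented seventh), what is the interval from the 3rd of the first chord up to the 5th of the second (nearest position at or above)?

augmented 5th

The 3rd of Ab major seventh is C; the 5th of C+7 (C augmented seventh) is G#.
C up to G# is 8 semitones, a half step wider than a perfect fifth, so the interval is augmented.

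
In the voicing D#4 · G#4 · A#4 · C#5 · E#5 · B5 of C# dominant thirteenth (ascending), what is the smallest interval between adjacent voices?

Adjacent intervals: D#4→G#4 = perfect fourth; G#4→A#4 = major second; A#4→C#5 = minor third; C#5→E#5 = major third; E#5→B5 = diminished fifth.
The smallest is G#4 to A#4, a major second (2 semitones).

major second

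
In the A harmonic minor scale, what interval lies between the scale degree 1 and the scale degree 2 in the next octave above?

The scale runs A B C D E F G#.
Scale degree 1 = A; degree 2 (up an octave) = B.
From A to B is 14 semitones, exactly the major ninth.

M9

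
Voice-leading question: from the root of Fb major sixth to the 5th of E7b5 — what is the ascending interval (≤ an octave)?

The root of Fb major sixth is Fb; the 5th of E7b5 is Bb.
Fb up to Bb is 6 semitones, a half step wider than a perfect fourth, so the interval is augmented.

augmented fourth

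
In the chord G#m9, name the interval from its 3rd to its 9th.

major seventh

G#min9 (G# minor ninth): G# B D# F# A#.
So we need the interval from B up to A#.
From B to A# is 11 semitones, exactly the major seventh.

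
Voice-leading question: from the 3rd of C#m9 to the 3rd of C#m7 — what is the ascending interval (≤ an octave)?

C#m9 has E as its 3rd, and C#m7 has E as its 3rd.
From E to E is 0 semitones, exactly the perfect unison.

perfect unison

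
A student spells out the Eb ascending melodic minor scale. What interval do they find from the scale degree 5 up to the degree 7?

Eb melodic minor: Eb F Gb Ab Bb C D.
The scale degree 5 is Bb and the scale degree 7 is D.
From Bb to D is 4 semitones, exactly the major third.

major third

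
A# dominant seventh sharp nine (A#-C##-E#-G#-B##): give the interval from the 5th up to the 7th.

minor 3rd

That puts E# below G#.
3 letter names make it a third; at 3 semitones (a half step narrower than major) the quality is minor.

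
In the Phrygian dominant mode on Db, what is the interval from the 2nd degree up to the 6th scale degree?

Spelling the Phrygian dominant mode on Db: Db Ebb F Gb Ab Bbb Cb.
2nd degree = Ebb; 6th scale degree = Bbb.
From Ebb to Bbb is 7 semitones, exactly the perfect fifth.

perfect fifth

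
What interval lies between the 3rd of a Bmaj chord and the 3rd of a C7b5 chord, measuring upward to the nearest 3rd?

minor 2nd

Bmaj has D# as its 3rd, and C7b5 has E as its 3rd.
2 letter names make it a second; at 1 semitone (a half step narrower than major) the quality is minor.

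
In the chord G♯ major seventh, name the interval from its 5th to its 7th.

G♯Δ7: G♯-B♯-D♯-F𝄪.
5th = D♯; 7th = F𝄪.
Counting 3 letters and 4 half steps from D♯ gives a major third.

M3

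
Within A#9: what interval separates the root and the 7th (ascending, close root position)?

minor 7th

The chord tones of A#9 (A# dominant ninth) are A#–C##–E#–G#–B#.
That puts A# below G#.
From A# to G#: 10 semitones over a seventh = minor.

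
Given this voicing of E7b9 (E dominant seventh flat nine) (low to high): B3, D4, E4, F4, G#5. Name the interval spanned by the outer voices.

M13

The outer voices are B3 and G#5.
B up to G# spans 13 letter names and 21 semitones — a major thirteenth.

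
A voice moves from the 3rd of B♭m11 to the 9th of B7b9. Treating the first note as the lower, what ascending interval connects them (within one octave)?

The 3rd of B♭m11 is D♭; the 9th of B7b9 is C.
From D♭ to C is 11 semitones, exactly the major seventh.

M7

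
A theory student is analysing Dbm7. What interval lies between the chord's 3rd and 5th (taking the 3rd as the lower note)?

Dbm7: Db–Fb–Ab–Cb.
The 3rd is Fb and the 5th is Ab.
Counting 3 letters and 4 half steps from Fb gives a major third.

M3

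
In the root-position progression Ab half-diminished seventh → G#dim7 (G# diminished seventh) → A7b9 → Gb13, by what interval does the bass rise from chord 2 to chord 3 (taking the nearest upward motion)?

minor second

The roots are G# and A.
2 letter names make it a second; at 1 semitone (a half step narrower than major) the quality is minor.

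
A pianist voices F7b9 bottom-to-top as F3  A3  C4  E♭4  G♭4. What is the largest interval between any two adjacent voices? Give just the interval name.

Adjacent intervals: F3→A3 = major third; A3→C4 = minor third; C4→E♭4 = minor third; E♭4→G♭4 = minor third.
The largest is F3 to A3, a major third (4 semitones).

major third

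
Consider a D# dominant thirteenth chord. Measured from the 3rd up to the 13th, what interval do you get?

P11

D#13: D# F## A# C# E# B#.
3rd = F##; 13th = B#.
F## up to B# spans 11 letter names and 17 semitones — a perfect eleventh.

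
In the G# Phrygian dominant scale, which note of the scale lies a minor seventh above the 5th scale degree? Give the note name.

The scale is G# A B# C# D# E F#.
The 5th scale degree is D#; a minor seventh above that is C# — scale degree 4.

C#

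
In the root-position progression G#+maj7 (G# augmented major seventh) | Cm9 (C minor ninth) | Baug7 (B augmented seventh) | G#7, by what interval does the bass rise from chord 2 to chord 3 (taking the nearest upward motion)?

The roots are C and B.
C up to B spans 7 letter names and 11 semitones — a major seventh.

major 7th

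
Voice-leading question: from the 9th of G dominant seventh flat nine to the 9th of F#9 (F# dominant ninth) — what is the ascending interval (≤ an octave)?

G dominant seventh flat nine has Ab as its 9th, and F#9 (F# dominant ninth) has G# as its 9th.
Ab up to G# is 12 semitones, a half step wider than a major seventh, so the interval is augmented.

augmented seventh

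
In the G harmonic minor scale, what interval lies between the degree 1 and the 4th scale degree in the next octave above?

G harmonic minor: G A B♭ C D E♭ F♯.
Degree 1 = G; 4th scale degree (up an octave) = C.
G up to C spans 11 letter names and 17 semitones — a perfect eleventh.

perfect 11th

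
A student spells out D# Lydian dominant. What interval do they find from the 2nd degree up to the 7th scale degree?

Spelling D# Lydian dominant: D# E# F## G## A# B# C#.
That puts E# below C#.
E# up to C# is 8 semitones, a half step narrower than a major sixth, so the interval is minor.

m6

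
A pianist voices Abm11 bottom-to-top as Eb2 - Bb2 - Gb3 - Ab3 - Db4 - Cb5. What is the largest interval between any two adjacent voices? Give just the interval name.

Adjacent intervals: Eb2→Bb2 = perfect fifth; Bb2→Gb3 = minor sixth; Gb3→Ab3 = major second; Ab3→Db4 = perfect fourth; Db4→Cb5 = minor seventh.
The largest is Db4 to Cb5, a minor seventh (10 semitones).

m7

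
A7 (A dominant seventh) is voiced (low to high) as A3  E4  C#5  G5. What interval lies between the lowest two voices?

Those voices are A3 and E4.
A up to E spans 5 letter names and 7 semitones — a perfect fifth.

P5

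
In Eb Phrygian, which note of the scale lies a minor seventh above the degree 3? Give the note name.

The scale is Eb Fb Gb Ab Bb Cb Db.
The degree 3 is Gb; a minor seventh above that is Fb — scale degree 2.

Fb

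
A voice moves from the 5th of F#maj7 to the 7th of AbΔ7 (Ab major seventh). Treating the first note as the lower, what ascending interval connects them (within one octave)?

diminished fifth

The 5th of F#maj7 is C#; the 7th of AbΔ7 (Ab major seventh) is G.
From C# to G: 6 semitones over a fifth = diminished.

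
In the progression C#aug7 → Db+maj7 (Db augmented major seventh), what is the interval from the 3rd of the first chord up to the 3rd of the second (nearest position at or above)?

The 3rd of C#aug7 is E#; the 3rd of Db+maj7 (Db augmented major seventh) is F.
2 letter names make it a second; at 0 semitones (a whole step narrower than major) the quality is diminished.

diminished second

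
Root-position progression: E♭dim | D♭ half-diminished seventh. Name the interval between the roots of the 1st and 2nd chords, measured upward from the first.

The roots are E♭ and D♭.
From E♭ to D♭: 10 semitones over a seventh = minor.

m7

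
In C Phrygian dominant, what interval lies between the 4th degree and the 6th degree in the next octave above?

minor tenth

C phrygian dominant: C D♭ E F G A♭ B♭.
The 4th degree is F and the 6th degree (up an octave) is A♭.
10 letter names make it a tenth; at 15 semitones (a half step narrower than major) the quality is minor.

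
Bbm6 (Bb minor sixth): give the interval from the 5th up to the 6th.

major second

Bbmin6 (Bb minor sixth): Bb–Db–F–G.
That puts F below G.
Counting 2 letters and 2 half steps from F gives a major second.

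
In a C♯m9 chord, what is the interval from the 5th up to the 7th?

minor third

C♯min9: C♯ E G♯ B D♯.
So we need the interval from G♯ up to B.
G♯ up to B is 3 semitones, a half step narrower than a major third, so the interval is minor.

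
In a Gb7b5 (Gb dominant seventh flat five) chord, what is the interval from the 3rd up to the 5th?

d3

Gb7b5: Gb, Bb, Dbb, Fb.
The 3rd is Bb and the 5th is Dbb.
Bb up to Dbb is 2 semitones, a whole step narrower than a major third, so the interval is diminished.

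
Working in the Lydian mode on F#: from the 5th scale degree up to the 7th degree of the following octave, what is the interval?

F# lydian: F# G# A# B# C# D# E#.
5th scale degree = C#; scale degree 7 (up an octave) = E#.
From C# to E# is 16 semitones, exactly the major tenth.

major tenth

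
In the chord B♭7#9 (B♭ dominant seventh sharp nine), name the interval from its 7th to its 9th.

B♭7#9 is spelled B♭ D F A♭ C♯.
So we need the interval from A♭ up to C♯.
3 letter names make it a third; at 5 semitones (a half step wider than major) the quality is augmented.

augmented third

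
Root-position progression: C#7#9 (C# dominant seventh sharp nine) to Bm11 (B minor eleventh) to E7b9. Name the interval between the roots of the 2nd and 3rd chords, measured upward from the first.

The roots are B and E.
From B to E is 5 semitones, exactly the perfect fourth.

perfect 4th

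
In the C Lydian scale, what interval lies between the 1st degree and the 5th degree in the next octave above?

perfect twelfth

The scale runs C D E F# G A B.
So we need the interval from C up to G.
C up to G spans 12 letter names and 19 semitones — a perfect twelfth.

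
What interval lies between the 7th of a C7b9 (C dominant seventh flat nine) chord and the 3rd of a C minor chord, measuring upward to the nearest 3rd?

The 7th of C7b9 (C dominant seventh flat nine) is Bb; the 3rd of C minor is Eb.
Bb up to Eb spans 4 letter names and 5 semitones — a perfect fourth.

perfect fourth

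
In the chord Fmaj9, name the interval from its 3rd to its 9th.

minor seventh

Spelling the chord: F-A-C-E-G.
That puts A below G.
A up to G is 10 semitones, a half step narrower than a major seventh, so the interval is minor.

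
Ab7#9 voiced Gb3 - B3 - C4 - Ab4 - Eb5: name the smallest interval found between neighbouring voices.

Adjacent intervals: Gb3→B3 = augmented third; B3→C4 = minor second; C4→Ab4 = minor sixth; Ab4→Eb5 = perfect fifth.
The smallest is B3 to C4, a minor second (1 semitone).

minor 2nd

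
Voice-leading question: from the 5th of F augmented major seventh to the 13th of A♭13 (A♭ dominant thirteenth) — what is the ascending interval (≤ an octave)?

F augmented major seventh has C♯ as its 5th, and A♭13 (A♭ dominant thirteenth) has F as its 13th.
4 letter names make it a fourth; at 4 semitones (a half step narrower than perfect) the quality is diminished.

diminished 4th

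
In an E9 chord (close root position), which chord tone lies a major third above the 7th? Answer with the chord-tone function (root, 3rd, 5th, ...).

The chord tones of E9 (E dominant ninth) are E–G#–B–D–F#.
The 7th is D. A major third above D is F#.
F# is the chord's 9th.

9th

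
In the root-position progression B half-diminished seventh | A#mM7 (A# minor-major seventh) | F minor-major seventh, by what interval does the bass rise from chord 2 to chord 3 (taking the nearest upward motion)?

diminished sixth

The roots are A# and F.
A# up to F is 7 semitones, a whole step narrower than a major sixth, so the interval is diminished.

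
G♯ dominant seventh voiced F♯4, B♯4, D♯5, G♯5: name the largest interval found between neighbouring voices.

A4

Adjacent intervals: F♯4→B♯4 = augmented fourth; B♯4→D♯5 = minor third; D♯5→G♯5 = perfect fourth.
The largest is F♯4 to B♯4, an augmented fourth (6 semitones).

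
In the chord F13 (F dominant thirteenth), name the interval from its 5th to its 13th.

The chord tones of F dominant thirteenth are F-A-C-E♭-G-D.
5th = C; 13th = D.
C up to D spans 9 letter names and 14 semitones — a major ninth.

major ninth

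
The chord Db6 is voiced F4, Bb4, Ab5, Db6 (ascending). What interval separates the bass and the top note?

minor thirteenth

The outer voices are F4 and Db6.
From F to Db: 20 semitones over a thirteenth = minor.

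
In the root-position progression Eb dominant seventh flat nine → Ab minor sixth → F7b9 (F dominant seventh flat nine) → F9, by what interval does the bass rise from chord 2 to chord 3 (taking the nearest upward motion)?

major 6th

The roots are Ab and F.
From Ab to F is 9 semitones, exactly the major sixth.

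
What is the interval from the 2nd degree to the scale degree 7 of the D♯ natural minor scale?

m6

Spelling the D♯ natural minor scale: D♯ E♯ F♯ G♯ A♯ B C♯.
That puts E♯ below C♯.
E♯ up to C♯ is 8 semitones, a half step narrower than a major sixth, so the interval is minor.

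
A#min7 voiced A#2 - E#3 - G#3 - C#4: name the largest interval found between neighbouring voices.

Adjacent intervals: A#2→E#3 = perfect fifth; E#3→G#3 = minor third; G#3→C#4 = perfect fourth.
The largest is A#2 to E#3, a perfect fifth (7 semitones).

perfect fifth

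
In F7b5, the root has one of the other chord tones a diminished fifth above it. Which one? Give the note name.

F7b5 (F dominant seventh flat five) is spelled F-A-C♭-E♭.
The root is F. A diminished fifth above F is C♭.
C♭ is the chord's 5th.

Cb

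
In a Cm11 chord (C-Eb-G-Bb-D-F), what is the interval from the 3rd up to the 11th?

That puts Eb below F.
From Eb to F is 14 semitones, exactly the major ninth.

major ninth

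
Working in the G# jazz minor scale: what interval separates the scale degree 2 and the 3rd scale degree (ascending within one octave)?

minor second

G# melodic minor: G# A# B C# D# E# F##.
So we need the interval from A# up to B.
From A# to B: 1 semitone over a second = minor.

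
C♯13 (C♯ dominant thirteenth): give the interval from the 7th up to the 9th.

Spelling the chord: C♯-E♯-G♯-B-D♯-A♯.
So we need the interval from B up to D♯.
Counting 3 letters and 4 half steps from B gives a major third.

major third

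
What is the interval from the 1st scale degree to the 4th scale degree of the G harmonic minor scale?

Spelling the G harmonic minor scale: G A Bb C D Eb F#.
So we need the interval from G up to C.
Counting 4 letters and 5 half steps from G gives a perfect fourth.

perfect 4th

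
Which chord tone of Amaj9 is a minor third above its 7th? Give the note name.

B

Spelling the chord: A–C#–E–G#–B.
The 7th is G#. A minor third above G# is B.
B is the chord's 9th.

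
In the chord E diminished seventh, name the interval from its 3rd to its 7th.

diminished 5th

The chord tones of E diminished seventh are E–G–B♭–D♭.
3rd = G; 7th = D♭.
From G to D♭: 6 semitones over a fifth = diminished.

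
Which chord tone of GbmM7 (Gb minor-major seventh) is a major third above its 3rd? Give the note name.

Db

Gb minor-major seventh: Gb Bbb Db F.
The 3rd is Bbb. A major third above Bbb is Db.
Db is the chord's 5th.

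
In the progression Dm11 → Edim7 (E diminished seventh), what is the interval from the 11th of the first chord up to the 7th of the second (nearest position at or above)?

diminished fifth

Dm11 has G as its 11th, and Edim7 (E diminished seventh) has Db as its 7th.
From G to Db: 6 semitones over a fifth = diminished.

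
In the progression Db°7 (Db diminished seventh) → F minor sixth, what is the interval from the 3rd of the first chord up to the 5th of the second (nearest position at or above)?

augmented 5th

The 3rd of Db°7 (Db diminished seventh) is Fb; the 5th of F minor sixth is C.
5 letter names make it a fifth; at 8 semitones (a half step wider than perfect) the quality is augmented.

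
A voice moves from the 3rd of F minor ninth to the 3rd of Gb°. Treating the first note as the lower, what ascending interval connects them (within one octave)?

The 3rd of F minor ninth is Ab; the 3rd of Gb° is Bbb.
Ab up to Bbb is 1 semitone, a half step narrower than a major second, so the interval is minor.

minor second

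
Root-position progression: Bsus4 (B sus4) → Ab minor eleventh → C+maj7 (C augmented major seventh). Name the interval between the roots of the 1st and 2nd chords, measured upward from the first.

diminished 7th

The roots are B and Ab.
B up to Ab is 9 semitones, a whole step narrower than a major seventh, so the interval is diminished.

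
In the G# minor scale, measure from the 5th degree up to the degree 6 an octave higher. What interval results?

Spelling the G# minor scale: G# A# B C# D# E F#.
That puts D# below E.
9 letter names make it a ninth; at 13 semitones (a half step narrower than major) the quality is minor.

minor ninth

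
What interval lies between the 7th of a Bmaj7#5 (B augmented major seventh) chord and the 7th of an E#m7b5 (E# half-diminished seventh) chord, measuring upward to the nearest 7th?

Bmaj7#5 (B augmented major seventh) has A# as its 7th, and E#m7b5 (E# half-diminished seventh) has D# as its 7th.
From A# to D# is 5 semitones, exactly the perfect fourth.

perfect fourth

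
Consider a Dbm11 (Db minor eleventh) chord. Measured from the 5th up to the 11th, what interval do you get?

minor seventh

Spelling the chord: Db-Fb-Ab-Cb-Eb-Gb.
That puts Ab below Gb.
Ab up to Gb is 10 semitones, a half step narrower than a major seventh, so the interval is minor.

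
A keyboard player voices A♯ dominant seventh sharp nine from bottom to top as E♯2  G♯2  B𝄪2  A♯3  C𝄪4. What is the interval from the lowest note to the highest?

M13

The outer voices are E♯2 and C𝄪4.
E♯ up to C𝄪 spans 13 letter names and 21 semitones — a major thirteenth.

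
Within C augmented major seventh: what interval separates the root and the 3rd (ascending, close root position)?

C+maj7: C, E, G#, B.
Root = C; 3rd = E.
C up to E spans 3 letter names and 4 semitones — a major third.

M3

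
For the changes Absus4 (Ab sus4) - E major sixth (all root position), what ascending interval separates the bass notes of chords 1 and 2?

The roots are Ab and E.
From Ab to E: 8 semitones over a fifth = augmented.

augmented fifth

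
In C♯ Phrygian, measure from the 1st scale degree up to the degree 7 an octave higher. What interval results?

Spelling C♯ Phrygian: C♯ D E F♯ G♯ A B.
That puts C♯ below B.
C♯ up to B is 22 semitones, a half step narrower than a major fourteenth, so the interval is minor.

minor fourteenth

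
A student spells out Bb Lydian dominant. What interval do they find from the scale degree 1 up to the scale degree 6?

Bb lydian dominant: Bb C D E F G Ab.
That puts Bb below G.
Counting 6 letters and 9 half steps from Bb gives a major sixth.

major sixth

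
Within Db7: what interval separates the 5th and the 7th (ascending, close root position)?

minor 3rd

Spelling the chord: Db F Ab Cb.
That puts Ab below Cb.
3 letter names make it a third; at 3 semitones (a half step narrower than major) the quality is minor.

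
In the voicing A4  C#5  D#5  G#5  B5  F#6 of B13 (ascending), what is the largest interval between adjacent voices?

P5

Adjacent intervals: A4→C#5 = major third; C#5→D#5 = major second; D#5→G#5 = perfect fourth; G#5→B5 = minor third; B5→F#6 = perfect fifth.
The largest is B5 to F#6, a perfect fifth (7 semitones).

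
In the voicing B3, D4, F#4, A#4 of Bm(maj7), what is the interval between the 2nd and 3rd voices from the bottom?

Those voices are D4 and F#4.
D up to F# spans 3 letter names and 4 semitones — a major third.

major third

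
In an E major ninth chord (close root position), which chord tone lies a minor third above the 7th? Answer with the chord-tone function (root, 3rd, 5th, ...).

9th

Emaj9 (E major ninth): E-G♯-B-D♯-F♯.
The 7th is D♯. A minor third above D♯ is F♯.
F♯ is the chord's 9th.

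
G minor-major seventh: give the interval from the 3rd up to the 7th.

augmented fifth

The chord tones of GmM7 are G-Bb-D-F#.
The 3rd is Bb and the 7th is F#.
5 letter names make it a fifth; at 8 semitones (a half step wider than perfect) the quality is augmented.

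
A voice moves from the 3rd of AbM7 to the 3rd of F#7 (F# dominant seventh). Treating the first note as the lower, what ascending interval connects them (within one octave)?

The 3rd of AbM7 is C; the 3rd of F#7 (F# dominant seventh) is A#.
C up to A# is 10 semitones, a half step wider than a major sixth, so the interval is augmented.

augmented 6th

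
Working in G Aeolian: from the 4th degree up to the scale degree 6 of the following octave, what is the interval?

m10

G natural minor: G A B♭ C D E♭ F.
The 4th degree is C and the degree 6 (up an octave) is E♭.
10 letter names make it a tenth; at 15 semitones (a half step narrower than major) the quality is minor.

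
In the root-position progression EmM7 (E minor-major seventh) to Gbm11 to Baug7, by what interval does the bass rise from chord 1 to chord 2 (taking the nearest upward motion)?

The roots are E and Gb.
E up to Gb is 2 semitones, a whole step narrower than a major third, so the interval is diminished.

d3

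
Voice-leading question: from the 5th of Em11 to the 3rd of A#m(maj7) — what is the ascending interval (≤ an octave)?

The 5th of Em11 is B; the 3rd of A#m(maj7) is C#.
B up to C# spans 2 letter names and 2 semitones — a major second.

major second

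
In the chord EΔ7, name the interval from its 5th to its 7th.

EΔ7: E-G#-B-D#.
So we need the interval from B up to D#.
B up to D# spans 3 letter names and 4 semitones — a major third.

major third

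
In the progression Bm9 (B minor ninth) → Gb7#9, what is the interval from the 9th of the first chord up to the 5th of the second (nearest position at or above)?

d2

Bm9 (B minor ninth) has C# as its 9th, and Gb7#9 has Db as its 5th.
C# up to Db is 0 semitones, a whole step narrower than a major second, so the interval is diminished.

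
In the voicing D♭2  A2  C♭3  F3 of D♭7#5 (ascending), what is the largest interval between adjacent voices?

Adjacent intervals: D♭2→A2 = augmented fifth; A2→C♭3 = diminished third; C♭3→F3 = augmented fourth.
The largest is D♭2 to A2, an augmented fifth (8 semitones).

augmented fifth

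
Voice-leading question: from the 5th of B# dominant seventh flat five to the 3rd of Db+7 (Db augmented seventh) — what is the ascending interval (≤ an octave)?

diminished octave

B# dominant seventh flat five has F# as its 5th, and Db+7 (Db augmented seventh) has F as its 3rd.
F# up to F is 11 semitones, a half step narrower than a perfect octave, so the interval is diminished.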